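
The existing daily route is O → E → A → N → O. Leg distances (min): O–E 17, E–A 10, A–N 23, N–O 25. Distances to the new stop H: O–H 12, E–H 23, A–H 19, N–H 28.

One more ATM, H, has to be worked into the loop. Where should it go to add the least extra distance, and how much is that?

Insertion cost between consecutive stops i–j is d(i,H) + d(H,j) − d(i,j):
  between O and E: 12 + 23 − 17 = 18
  between E and A: 23 + 19 − 10 = 32
  between A and N: 19 + 28 − 23 = 24
  between N and O: 28 + 12 − 25 = 15
Cheapest insertion is between N and O, adding 15.
New total = 75 + 15 = 90.

Adding 15 min by placing H on the N–O leg.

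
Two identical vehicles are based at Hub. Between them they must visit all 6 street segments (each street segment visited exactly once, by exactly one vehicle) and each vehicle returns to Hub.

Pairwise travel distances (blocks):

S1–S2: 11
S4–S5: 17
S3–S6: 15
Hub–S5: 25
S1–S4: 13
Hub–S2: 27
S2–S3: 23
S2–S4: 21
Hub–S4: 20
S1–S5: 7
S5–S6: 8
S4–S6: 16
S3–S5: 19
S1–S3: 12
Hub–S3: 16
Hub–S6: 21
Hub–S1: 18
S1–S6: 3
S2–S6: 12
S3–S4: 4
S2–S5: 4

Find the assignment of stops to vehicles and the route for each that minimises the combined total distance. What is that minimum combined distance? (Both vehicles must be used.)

Minimum combined distance: 100 blocks.

There are 2^5 − 1 = 31 ways to divide the 6 stops into two non-empty groups. For each, the best each vehicle can do is its own shortest tour through its group:
  {S1} + {S2, S3, S4, S5, S6}: 36 + 74 = 110
  {S2} + {S1, S3, S4, S5, S6}: 54 + 66 = 120
  {S1, S2} + {S3, S4, S5, S6}: 56 + 66 = 122
  {S3} + {S1, S2, S4, S5, S6}: 32 + 74 = 106
  {S1, S3} + {S2, S4, S5, S6}: 46 + 74 = 120
  {S2, S3} + {S1, S4, S5, S6}: 66 + 66 = 132
  … (31 splits in total)
  {S3, S4} + {S1, S2, S5, S6}: 40 + 60 = 100  ← best
Best: vehicle 1 Hub → S3 → S4 → Hub = 40; vehicle 2 Hub → S1 → S6 → S5 → S2 → Hub = 60; combined 100.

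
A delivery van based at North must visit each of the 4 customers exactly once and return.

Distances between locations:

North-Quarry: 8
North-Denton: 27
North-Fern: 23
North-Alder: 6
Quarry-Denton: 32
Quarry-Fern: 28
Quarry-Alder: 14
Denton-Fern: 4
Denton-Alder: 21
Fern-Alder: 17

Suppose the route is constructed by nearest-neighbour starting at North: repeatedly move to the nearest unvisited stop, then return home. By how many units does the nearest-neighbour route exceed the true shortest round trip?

12 longer than the optimal tour.

North: Alder=6, Quarry=8, Fern=23, Denton=27 ⇒ Alder
Alder: Quarry=14, Fern=17, Denton=21 ⇒ Quarry
Quarry: Fern=28, Denton=32 ⇒ Fern
Fern: Denton=4 ⇒ Denton
NN route North → Alder → Quarry → Fern → Denton → North costs 79.
Optimal: North → Quarry → Denton → Fern → Alder → North costs 67 (by enumerating all 12 distinct tours).
Excess = 79 − 67 = 12.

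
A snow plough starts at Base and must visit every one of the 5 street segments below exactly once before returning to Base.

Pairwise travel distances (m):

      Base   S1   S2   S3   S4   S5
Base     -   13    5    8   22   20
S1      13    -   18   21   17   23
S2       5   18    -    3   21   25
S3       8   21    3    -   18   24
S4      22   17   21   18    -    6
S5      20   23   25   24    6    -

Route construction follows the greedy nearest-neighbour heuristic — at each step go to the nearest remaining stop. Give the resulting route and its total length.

Base → [S2:5 / S3:8 / S1:13 / S5:20 / S4:22] → S2 (5)
S2 → [S3:3 / S1:18 / S4:21 / S5:25] → S3 (3)
S3 → [S4:18 / S1:21 / S5:24] → S4 (18)
S4 → [S5:6 / S1:17] → S5 (6)
S5 → [S1:23] → S1 (23)
Return S1→Base: 13.
Total = 5 + 3 + 18 + 6 + 23 + 13 = 68.

Total distance 68 m via the nearest-neighbour route Base → S2 → S3 → S4 → S5 → S1 → Base.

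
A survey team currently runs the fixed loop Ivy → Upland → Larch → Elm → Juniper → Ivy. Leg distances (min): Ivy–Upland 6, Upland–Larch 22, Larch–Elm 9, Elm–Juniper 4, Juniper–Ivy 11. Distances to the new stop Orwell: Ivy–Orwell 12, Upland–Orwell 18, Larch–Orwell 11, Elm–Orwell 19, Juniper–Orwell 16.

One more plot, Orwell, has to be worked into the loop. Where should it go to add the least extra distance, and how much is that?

+7 min — insert Orwell between Upland and Larch.

Insertion cost between consecutive stops i–j is d(i,Orwell) + d(Orwell,j) − d(i,j):
  between Ivy and Upland: 12 + 18 − 6 = 24
  between Upland and Larch: 18 + 11 − 22 = 7
  between Larch and Elm: 11 + 19 − 9 = 21
  between Elm and Juniper: 19 + 16 − 4 = 31
  between Juniper and Ivy: 16 + 12 − 11 = 17
Cheapest insertion is between Upland and Larch, adding 7.
New total = 52 + 7 = 59.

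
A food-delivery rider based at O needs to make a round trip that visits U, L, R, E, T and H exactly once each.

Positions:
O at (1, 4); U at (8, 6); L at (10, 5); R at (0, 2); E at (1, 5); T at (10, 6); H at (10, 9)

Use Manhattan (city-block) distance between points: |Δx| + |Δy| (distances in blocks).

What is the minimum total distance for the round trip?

Shortest round trip = 34 blocks.

With 6 stops there are 6!/2 = 360 distinct round trips (a route and its reverse cost the same).
O - U - L - R - E - T - H - O: 9+3+13+4+10+3+14 = 56
O - U - L - R - E - H - T - O: 9+3+13+4+13+3+11 = 56
O - U - L - R - T - E - H - O: 9+3+13+14+10+13+14 = 76
O - U - L - R - T - H - E - O: 9+3+13+14+3+13+1 = 56
O - U - L - R - H - E - T - O: 9+3+13+17+13+10+11 = 76
O - U - L - R - H - T - E - O: 9+3+13+17+3+10+1 = 56
O - U - L - E - R - T - H - O: 9+3+9+4+14+3+14 = 56
O - U - L - E - R - H - T - O: 9+3+9+4+17+3+11 = 56
… (352 more)
O - U - T - H - L - E - R - O: 9+2+3+4+9+4+3 = 34  ← best
The minimum is 34.
One optimal route: O → U → T → H → L → E → R → O (or its reverse).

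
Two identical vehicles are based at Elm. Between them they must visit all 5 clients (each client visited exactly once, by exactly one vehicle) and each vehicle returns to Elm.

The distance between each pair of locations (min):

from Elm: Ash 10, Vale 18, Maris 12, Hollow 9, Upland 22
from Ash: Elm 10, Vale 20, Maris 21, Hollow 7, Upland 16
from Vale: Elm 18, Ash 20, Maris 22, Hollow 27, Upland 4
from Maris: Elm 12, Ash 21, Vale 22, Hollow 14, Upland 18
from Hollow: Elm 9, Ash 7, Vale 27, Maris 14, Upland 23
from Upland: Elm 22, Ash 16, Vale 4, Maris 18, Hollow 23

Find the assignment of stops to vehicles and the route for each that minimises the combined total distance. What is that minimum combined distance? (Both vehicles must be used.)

Check every non-empty split of the stops between the two vehicles; for each half take its own optimal tour:
  {Ash} + {Vale, Maris, Hollow, Upland}: 20 + 63 = 83
  {Vale} + {Ash, Maris, Hollow, Upland}: 36 + 62 = 98
  {Ash, Vale} + {Maris, Hollow, Upland}: 48 + 62 = 110
  {Maris} + {Ash, Vale, Hollow, Upland}: 24 + 54 = 78
  {Ash, Maris} + {Vale, Hollow, Upland}: 43 + 54 = 97
  {Vale, Maris} + {Ash, Hollow, Upland}: 52 + 54 = 106
  … (15 splits in total)
Best: vehicle 1 Elm → Maris → Elm = 24; vehicle 2 Elm → Vale → Upland → Ash → Hollow → Elm = 54; combined 78.

Minimum combined distance: 78 min.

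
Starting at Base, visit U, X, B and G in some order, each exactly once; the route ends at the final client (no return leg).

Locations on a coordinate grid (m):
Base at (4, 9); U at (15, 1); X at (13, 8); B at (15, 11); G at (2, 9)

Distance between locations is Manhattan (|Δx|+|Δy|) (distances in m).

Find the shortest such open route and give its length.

There are 4! = 24 possible orderings.
Base - U - X - B - G: 19+9+5+15 = 48
Base - U - X - G - B: 19+9+12+15 = 55
Base - U - B - X - G: 19+10+5+12 = 46
Base - U - B - G - X: 19+10+15+12 = 56
Base - U - G - X - B: 19+21+12+5 = 57
Base - U - G - B - X: 19+21+15+5 = 60
Base - X - U - B - G: 10+9+10+15 = 44
Base - X - U - G - B: 10+9+21+15 = 55
Base - X - B - U - G: 10+5+10+21 = 46
Base - X - B - G - U: 10+5+15+21 = 51
Base - X - G - U - B: 10+12+21+10 = 53
Base - X - G - B - U: 10+12+15+10 = 47
Base - B - U - X - G: 13+10+9+12 = 44
Base - B - U - G - X: 13+10+21+12 = 56
… (10 more)
Base - G - X - B - U: 2+12+5+10 = 29  ← best
The minimum is 29.
One shortest path: Base → G → X → B → U.

Shortest open route: 29 m.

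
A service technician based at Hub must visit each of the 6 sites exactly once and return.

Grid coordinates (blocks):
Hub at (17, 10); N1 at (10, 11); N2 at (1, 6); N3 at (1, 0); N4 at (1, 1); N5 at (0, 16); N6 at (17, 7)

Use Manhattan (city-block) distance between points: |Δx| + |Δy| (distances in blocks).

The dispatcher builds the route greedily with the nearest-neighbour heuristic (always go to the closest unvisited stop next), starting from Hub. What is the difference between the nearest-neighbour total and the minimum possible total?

8 blocks longer than the optimal tour.

Hub: N6=3, N1=8, N2=20, N5=23, N4=25, N3=26 ⇒ N6
N6: N1=11, N2=17, N4=22, N3=23, N5=26 ⇒ N1
N1: N2=14, N5=15, N4=19, N3=20 ⇒ N2
N2: N4=5, N3=6, N5=11 ⇒ N4
N4: N3=1, N5=16 ⇒ N3
N3: N5=17 ⇒ N5
NN route Hub → N6 → N1 → N2 → N4 → N3 → N5 → Hub costs 74.
Optimal: Hub → N1 → N5 → N2 → N3 → N4 → N6 → Hub costs 66 (by enumerating all 360 distinct tours).
Excess = 74 − 66 = 8.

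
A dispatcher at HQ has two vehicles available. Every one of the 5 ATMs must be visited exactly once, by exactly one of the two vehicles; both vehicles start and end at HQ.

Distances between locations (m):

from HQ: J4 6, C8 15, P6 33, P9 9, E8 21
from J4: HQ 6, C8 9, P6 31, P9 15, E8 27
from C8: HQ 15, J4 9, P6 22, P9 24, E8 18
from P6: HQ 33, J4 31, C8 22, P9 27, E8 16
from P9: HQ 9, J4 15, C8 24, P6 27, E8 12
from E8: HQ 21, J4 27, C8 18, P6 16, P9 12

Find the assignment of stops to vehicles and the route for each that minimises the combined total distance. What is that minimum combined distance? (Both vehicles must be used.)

86 m — the smallest possible combined total.

Try each way of splitting the stops between the two vehicles (each non-empty) and, for each split, find the best tour for each vehicle:
  {J4} + {C8, P6, P9, E8}: 12 + 74 = 86
  {C8} + {J4, P6, P9, E8}: 30 + 74 = 104
  {J4, C8} + {P6, P9, E8}: 30 + 70 = 100
  {P6} + {J4, C8, P9, E8}: 66 + 54 = 120
  {J4, P6} + {C8, P9, E8}: 70 + 54 = 124
  {C8, P6} + {J4, P9, E8}: 70 + 54 = 124
  … (15 splits in total)
Best: vehicle 1 HQ → J4 → HQ = 12; vehicle 2 HQ → C8 → P6 → E8 → P9 → HQ = 74; combined 86.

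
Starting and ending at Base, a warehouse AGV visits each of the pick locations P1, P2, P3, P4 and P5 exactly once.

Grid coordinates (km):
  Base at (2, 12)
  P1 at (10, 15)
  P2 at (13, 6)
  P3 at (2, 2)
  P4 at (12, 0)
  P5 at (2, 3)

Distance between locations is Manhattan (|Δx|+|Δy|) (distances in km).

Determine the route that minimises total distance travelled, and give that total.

52 km — the shortest possible round trip.

There are 60 distinct closed tours to check (reversals are equivalent).
Base - P1 - P2 - P3 - P4 - P5 - Base: 11+12+15+12+13+9 = 72
Base - P1 - P2 - P3 - P5 - P4 - Base: 11+12+15+1+13+22 = 74
Base - P1 - P2 - P4 - P3 - P5 - Base: 11+12+7+12+1+9 = 52
Base - P1 - P2 - P4 - P5 - P3 - Base: 11+12+7+13+1+10 = 54
Base - P1 - P2 - P5 - P3 - P4 - Base: 11+12+14+1+12+22 = 72
Base - P1 - P2 - P5 - P4 - P3 - Base: 11+12+14+13+12+10 = 72
Base - P1 - P3 - P2 - P4 - P5 - Base: 11+21+15+7+13+9 = 76
Base - P1 - P3 - P2 - P5 - P4 - Base: 11+21+15+14+13+22 = 96
Base - P1 - P3 - P4 - P2 - P5 - Base: 11+21+12+7+14+9 = 74
Base - P1 - P3 - P4 - P5 - P2 - Base: 11+21+12+13+14+17 = 88
Base - P1 - P3 - P5 - P2 - P4 - Base: 11+21+1+14+7+22 = 76
Base - P1 - P3 - P5 - P4 - P2 - Base: 11+21+1+13+7+17 = 70
Base - P1 - P4 - P2 - P3 - P5 - Base: 11+17+7+15+1+9 = 60
Base - P1 - P4 - P2 - P5 - P3 - Base: 11+17+7+14+1+10 = 60
… (46 more)
The minimum is 52.
One optimal route: Base → P1 → P2 → P4 → P3 → P5 → Base (or its reverse).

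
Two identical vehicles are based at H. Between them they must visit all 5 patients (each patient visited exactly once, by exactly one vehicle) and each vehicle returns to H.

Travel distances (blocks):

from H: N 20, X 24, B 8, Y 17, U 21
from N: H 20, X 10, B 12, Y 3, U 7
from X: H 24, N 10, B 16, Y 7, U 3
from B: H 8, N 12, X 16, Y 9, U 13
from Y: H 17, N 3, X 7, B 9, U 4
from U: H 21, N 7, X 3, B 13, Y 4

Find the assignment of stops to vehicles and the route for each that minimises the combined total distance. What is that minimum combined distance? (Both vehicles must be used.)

Try each way of splitting the stops between the two vehicles (each non-empty) and, for each split, find the best tour for each vehicle:
  {N} + {X, B, Y, U}: 40 + 48 = 88
  {X} + {N, B, Y, U}: 48 + 48 = 96
  {N, X} + {B, Y, U}: 54 + 42 = 96
  {B} + {N, X, Y, U}: 16 + 54 = 70
  {N, B} + {X, Y, U}: 40 + 48 = 88
  {X, B} + {N, Y, U}: 48 + 48 = 96
  … (15 splits in total)
Best: vehicle 1 H → B → H = 16; vehicle 2 H → N → X → U → Y → H = 54; combined 70.

Minimum combined distance: 70 blocks.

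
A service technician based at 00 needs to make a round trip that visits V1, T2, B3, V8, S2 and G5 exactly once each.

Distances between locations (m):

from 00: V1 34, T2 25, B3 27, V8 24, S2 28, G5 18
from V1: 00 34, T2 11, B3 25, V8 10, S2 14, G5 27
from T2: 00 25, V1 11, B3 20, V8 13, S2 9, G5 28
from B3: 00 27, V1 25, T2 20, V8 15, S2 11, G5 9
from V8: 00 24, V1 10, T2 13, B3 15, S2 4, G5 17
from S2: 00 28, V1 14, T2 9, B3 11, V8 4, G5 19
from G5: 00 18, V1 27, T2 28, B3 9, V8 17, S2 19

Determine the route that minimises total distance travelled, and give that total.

88 m — the shortest possible round trip.

There are 360 distinct closed tours to check (reversals are equivalent).
00-V1-T2-B3-V8-S2-G5-00: 34+11+20+15+4+19+18 = 121
00-V1-T2-B3-V8-G5-S2-00: 34+11+20+15+17+19+28 = 144
00-V1-T2-B3-S2-V8-G5-00: 34+11+20+11+4+17+18 = 115
00-V1-T2-B3-S2-G5-V8-00: 34+11+20+11+19+17+24 = 136
00-V1-T2-B3-G5-V8-S2-00: 34+11+20+9+17+4+28 = 123
00-V1-T2-B3-G5-S2-V8-00: 34+11+20+9+19+4+24 = 121
00-V1-T2-V8-B3-S2-G5-00: 34+11+13+15+11+19+18 = 121
00-V1-T2-V8-B3-G5-S2-00: 34+11+13+15+9+19+28 = 129
… (352 more)
00-T2-V1-V8-S2-B3-G5-00: 25+11+10+4+11+9+18 = 88  ← best
The minimum is 88.
One optimal route: 00 → T2 → V1 → V8 → S2 → B3 → G5 → 00 (or its reverse).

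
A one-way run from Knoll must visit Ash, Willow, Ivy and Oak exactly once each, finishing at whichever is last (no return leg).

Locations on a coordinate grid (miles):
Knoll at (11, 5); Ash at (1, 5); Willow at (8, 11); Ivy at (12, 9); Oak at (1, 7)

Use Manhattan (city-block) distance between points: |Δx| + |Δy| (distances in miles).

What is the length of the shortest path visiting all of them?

There are 4! = 24 possible orderings.
Knoll - Ash - Willow - Ivy - Oak: 10+13+6+13 = 42
Knoll - Ash - Willow - Oak - Ivy: 10+13+11+13 = 47
Knoll - Ash - Ivy - Willow - Oak: 10+15+6+11 = 42
Knoll - Ash - Ivy - Oak - Willow: 10+15+13+11 = 49
Knoll - Ash - Oak - Willow - Ivy: 10+2+11+6 = 29
Knoll - Ash - Oak - Ivy - Willow: 10+2+13+6 = 31
Knoll - Willow - Ash - Ivy - Oak: 9+13+15+13 = 50
Knoll - Willow - Ash - Oak - Ivy: 9+13+2+13 = 37
Knoll - Willow - Ivy - Ash - Oak: 9+6+15+2 = 32
Knoll - Willow - Ivy - Oak - Ash: 9+6+13+2 = 30
Knoll - Willow - Oak - Ash - Ivy: 9+11+2+15 = 37
Knoll - Willow - Oak - Ivy - Ash: 9+11+13+15 = 48
Knoll - Ivy - Ash - Willow - Oak: 5+15+13+11 = 44
Knoll - Ivy - Ash - Oak - Willow: 5+15+2+11 = 33
… (10 more)
Knoll - Ivy - Willow - Oak - Ash: 5+6+11+2 = 24  ← best
The minimum is 24.
One shortest path: Knoll → Ivy → Willow → Oak → Ash.

Shortest open route: 24 miles.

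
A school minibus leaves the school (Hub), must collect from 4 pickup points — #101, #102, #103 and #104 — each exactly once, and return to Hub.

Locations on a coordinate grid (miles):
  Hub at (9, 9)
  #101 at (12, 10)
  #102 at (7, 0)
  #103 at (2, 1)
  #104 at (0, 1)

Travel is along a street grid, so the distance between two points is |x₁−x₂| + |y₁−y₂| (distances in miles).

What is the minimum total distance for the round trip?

There are 12 distinct closed tours to check (reversals are equivalent).
Hub - #101 - #102 - #103 - #104 - Hub: 4+15+6+2+17 = 44
Hub - #101 - #102 - #104 - #103 - Hub: 4+15+8+2+15 = 44
Hub - #101 - #103 - #102 - #104 - Hub: 4+19+6+8+17 = 54
Hub - #101 - #103 - #104 - #102 - Hub: 4+19+2+8+11 = 44
Hub - #101 - #104 - #102 - #103 - Hub: 4+21+8+6+15 = 54
Hub - #101 - #104 - #103 - #102 - Hub: 4+21+2+6+11 = 44
Hub - #102 - #101 - #103 - #104 - Hub: 11+15+19+2+17 = 64
Hub - #102 - #101 - #104 - #103 - Hub: 11+15+21+2+15 = 64
Hub - #102 - #103 - #101 - #104 - Hub: 11+6+19+21+17 = 74
Hub - #102 - #104 - #101 - #103 - Hub: 11+8+21+19+15 = 74
Hub - #103 - #101 - #102 - #104 - Hub: 15+19+15+8+17 = 74
Hub - #103 - #102 - #101 - #104 - Hub: 15+6+15+21+17 = 74
The minimum is 44.
One optimal route: Hub → #101 → #102 → #103 → #104 → Hub (or its reverse).

Shortest round trip = 44 miles.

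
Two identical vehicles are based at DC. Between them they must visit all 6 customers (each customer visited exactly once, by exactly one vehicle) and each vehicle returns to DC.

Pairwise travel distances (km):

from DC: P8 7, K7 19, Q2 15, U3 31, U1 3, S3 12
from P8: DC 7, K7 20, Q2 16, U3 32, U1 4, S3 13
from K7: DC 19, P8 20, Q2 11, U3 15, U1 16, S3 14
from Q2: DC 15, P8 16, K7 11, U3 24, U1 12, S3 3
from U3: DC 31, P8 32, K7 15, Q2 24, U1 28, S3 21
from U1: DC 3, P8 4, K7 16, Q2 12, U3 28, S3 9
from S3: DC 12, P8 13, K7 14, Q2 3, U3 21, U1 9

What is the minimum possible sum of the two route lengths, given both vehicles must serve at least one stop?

Try each way of splitting the stops between the two vehicles (each non-empty) and, for each split, find the best tour for each vehicle:
  {P8} + {K7, Q2, U3, U1, S3}: 14 + 72 = 86
  {K7} + {P8, Q2, U3, U1, S3}: 38 + 78 = 116
  {P8, K7} + {Q2, U3, U1, S3}: 46 + 70 = 116
  {Q2} + {P8, K7, U3, U1, S3}: 30 + 75 = 105
  {P8, Q2} + {K7, U3, U1, S3}: 38 + 67 = 105
  {K7, Q2} + {P8, U3, U1, S3}: 45 + 72 = 117
  … (31 splits in total)
Best: vehicle 1 DC → P8 → DC = 14; vehicle 2 DC → U3 → K7 → Q2 → S3 → U1 → DC = 72; combined 86.

86 km — the smallest possible combined total.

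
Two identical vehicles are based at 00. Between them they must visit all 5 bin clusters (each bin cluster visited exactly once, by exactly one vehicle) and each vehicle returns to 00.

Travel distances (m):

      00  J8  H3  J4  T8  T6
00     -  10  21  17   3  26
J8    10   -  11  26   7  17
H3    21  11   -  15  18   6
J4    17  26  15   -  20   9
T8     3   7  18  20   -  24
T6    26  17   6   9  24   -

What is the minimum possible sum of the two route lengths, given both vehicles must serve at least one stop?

Minimum combined distance: 59 m.

Check every non-empty split of the stops between the two vehicles; for each half take its own optimal tour:
  {J8} + {H3, J4, T8, T6}: 20 + 53 = 73
  {H3} + {J8, J4, T8, T6}: 42 + 53 = 95
  {J8, H3} + {J4, T8, T6}: 42 + 53 = 95
  {J4} + {J8, H3, T8, T6}: 34 + 53 = 87
  {J8, J4} + {H3, T8, T6}: 53 + 53 = 106
  {H3, J4} + {J8, T8, T6}: 53 + 53 = 106
  … (15 splits in total)
  {T8} + {J8, H3, J4, T6}: 6 + 53 = 59  ← best
Best: vehicle 1 00 → T8 → 00 = 6; vehicle 2 00 → J8 → H3 → T6 → J4 → 00 = 53; combined 59.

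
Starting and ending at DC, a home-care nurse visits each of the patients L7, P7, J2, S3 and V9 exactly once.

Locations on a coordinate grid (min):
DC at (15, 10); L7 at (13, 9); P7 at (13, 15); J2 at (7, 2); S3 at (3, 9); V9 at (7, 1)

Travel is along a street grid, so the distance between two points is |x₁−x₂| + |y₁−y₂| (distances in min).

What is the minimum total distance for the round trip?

There are 60 distinct closed tours to check (reversals are equivalent).
DC → L7 → P7 → J2 → S3 → V9 → DC: 3+6+19+11+12+17 = 68
DC → L7 → P7 → J2 → V9 → S3 → DC: 3+6+19+1+12+13 = 54
DC → L7 → P7 → S3 → J2 → V9 → DC: 3+6+16+11+1+17 = 54
DC → L7 → P7 → S3 → V9 → J2 → DC: 3+6+16+12+1+16 = 54
DC → L7 → P7 → V9 → J2 → S3 → DC: 3+6+20+1+11+13 = 54
DC → L7 → P7 → V9 → S3 → J2 → DC: 3+6+20+12+11+16 = 68
DC → L7 → J2 → P7 → S3 → V9 → DC: 3+13+19+16+12+17 = 80
DC → L7 → J2 → P7 → V9 → S3 → DC: 3+13+19+20+12+13 = 80
DC → L7 → J2 → S3 → P7 → V9 → DC: 3+13+11+16+20+17 = 80
DC → L7 → J2 → S3 → V9 → P7 → DC: 3+13+11+12+20+7 = 66
DC → L7 → J2 → V9 → P7 → S3 → DC: 3+13+1+20+16+13 = 66
DC → L7 → J2 → V9 → S3 → P7 → DC: 3+13+1+12+16+7 = 52
DC → L7 → S3 → P7 → J2 → V9 → DC: 3+10+16+19+1+17 = 66
DC → L7 → S3 → P7 → V9 → J2 → DC: 3+10+16+20+1+16 = 66
… (46 more)
The minimum is 52.
One optimal route: DC → L7 → J2 → V9 → S3 → P7 → DC (or its reverse).

52 min — the shortest possible round trip.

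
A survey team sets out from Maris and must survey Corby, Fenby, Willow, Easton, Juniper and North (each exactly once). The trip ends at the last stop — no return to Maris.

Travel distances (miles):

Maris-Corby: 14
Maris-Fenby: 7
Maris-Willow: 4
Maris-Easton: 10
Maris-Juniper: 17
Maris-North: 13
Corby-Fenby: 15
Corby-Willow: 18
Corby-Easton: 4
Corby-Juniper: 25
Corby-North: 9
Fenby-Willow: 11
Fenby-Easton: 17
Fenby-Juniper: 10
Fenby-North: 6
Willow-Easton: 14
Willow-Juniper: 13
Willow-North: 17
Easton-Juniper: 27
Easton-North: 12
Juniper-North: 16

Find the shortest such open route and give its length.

There are 6! = 720 possible orderings.
Maris → Corby → Fenby → Willow → Easton → Juniper → North: 14+15+11+14+27+16 = 97
Maris → Corby → Fenby → Willow → Easton → North → Juniper: 14+15+11+14+12+16 = 82
Maris → Corby → Fenby → Willow → Juniper → Easton → North: 14+15+11+13+27+12 = 92
Maris → Corby → Fenby → Willow → Juniper → North → Easton: 14+15+11+13+16+12 = 81
Maris → Corby → Fenby → Willow → North → Easton → Juniper: 14+15+11+17+12+27 = 96
Maris → Corby → Fenby → Willow → North → Juniper → Easton: 14+15+11+17+16+27 = 100
Maris → Corby → Fenby → Easton → Willow → Juniper → North: 14+15+17+14+13+16 = 89
Maris → Corby → Fenby → Easton → Willow → North → Juniper: 14+15+17+14+17+16 = 93
… (712 more)
Maris → Willow → Juniper → Fenby → North → Corby → Easton: 4+13+10+6+9+4 = 46  ← best
The minimum is 46.
One shortest path: Maris → Willow → Juniper → Fenby → North → Corby → Easton.

Minimum one-way distance = 46 miles.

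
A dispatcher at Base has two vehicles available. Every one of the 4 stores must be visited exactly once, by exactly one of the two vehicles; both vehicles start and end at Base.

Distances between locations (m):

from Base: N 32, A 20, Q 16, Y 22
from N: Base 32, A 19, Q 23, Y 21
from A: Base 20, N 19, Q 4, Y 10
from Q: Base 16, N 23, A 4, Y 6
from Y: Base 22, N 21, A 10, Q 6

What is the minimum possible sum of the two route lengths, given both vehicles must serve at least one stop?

Minimum combined distance: 114 m.

There are 2^3 − 1 = 7 ways to divide the 4 stops into two non-empty groups. For each, the best each vehicle can do is its own shortest tour through its group:
  {N} + {A, Q, Y}: 64 + 52 = 116
  {A} + {N, Q, Y}: 40 + 75 = 115
  {N, A} + {Q, Y}: 71 + 44 = 115
  {Q} + {N, A, Y}: 32 + 82 = 114
  {N, Q} + {A, Y}: 71 + 52 = 123
  {A, Q} + {N, Y}: 40 + 75 = 115
  … (7 splits in total)
Best: vehicle 1 Base → Q → Base = 32; vehicle 2 Base → A → N → Y → Base = 82; combined 114.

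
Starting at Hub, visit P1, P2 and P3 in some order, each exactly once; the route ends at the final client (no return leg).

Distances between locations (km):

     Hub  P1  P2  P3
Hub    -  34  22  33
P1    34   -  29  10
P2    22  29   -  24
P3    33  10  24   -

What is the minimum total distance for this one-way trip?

There are 3! = 6 possible orderings.
Hub - P1 - P2 - P3: 34+29+24 = 87
Hub - P1 - P3 - P2: 34+10+24 = 68
Hub - P2 - P1 - P3: 22+29+10 = 61
Hub - P2 - P3 - P1: 22+24+10 = 56
Hub - P3 - P1 - P2: 33+10+29 = 72
Hub - P3 - P2 - P1: 33+24+29 = 86
The minimum is 56.
One shortest path: Hub → P2 → P3 → P1.

56 km — the minimum one-way total.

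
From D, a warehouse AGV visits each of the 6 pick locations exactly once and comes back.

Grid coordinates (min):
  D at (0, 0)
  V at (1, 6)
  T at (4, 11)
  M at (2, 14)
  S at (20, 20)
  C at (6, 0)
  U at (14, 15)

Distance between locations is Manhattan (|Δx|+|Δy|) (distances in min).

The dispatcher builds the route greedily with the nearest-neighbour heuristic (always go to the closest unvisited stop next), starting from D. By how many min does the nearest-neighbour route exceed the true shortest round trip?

The nearest-neighbour route is 10 min longer than optimal.

D: C=6, V=7, T=15, M=16, U=29, S=40 ⇒ C
C: V=11, T=13, M=18, U=23, S=34 ⇒ V
V: T=8, M=9, U=22, S=33 ⇒ T
T: M=5, U=14, S=25 ⇒ M
M: U=13, S=24 ⇒ U
U: S=11 ⇒ S
NN route D → C → V → T → M → U → S → D costs 94.
Optimal: D → V → T → M → S → U → C → D costs 84 (by enumerating all 360 distinct tours).
Excess = 94 − 84 = 10.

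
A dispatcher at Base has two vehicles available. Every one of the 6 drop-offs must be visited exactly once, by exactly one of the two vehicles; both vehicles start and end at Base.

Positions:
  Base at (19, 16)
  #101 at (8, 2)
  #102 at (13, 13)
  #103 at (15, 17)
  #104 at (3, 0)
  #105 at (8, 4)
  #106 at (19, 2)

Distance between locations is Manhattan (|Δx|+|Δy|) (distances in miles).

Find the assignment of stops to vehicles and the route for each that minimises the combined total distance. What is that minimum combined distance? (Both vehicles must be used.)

There are 2^5 − 1 = 31 ways to divide the 6 stops into two non-empty groups. For each, the best each vehicle can do is its own shortest tour through its group:
  {#101} + {#102, #103, #104, #105, #106}: 50 + 66 = 116
  {#102} + {#101, #103, #104, #105, #106}: 18 + 66 = 84
  {#101, #102} + {#103, #104, #105, #106}: 50 + 66 = 116
  {#103} + {#101, #102, #104, #105, #106}: 10 + 64 = 74
  {#101, #103} + {#102, #104, #105, #106}: 52 + 64 = 116
  {#102, #103} + {#101, #104, #105, #106}: 20 + 64 = 84
  … (31 splits in total)
Best: vehicle 1 Base → #103 → Base = 10; vehicle 2 Base → #102 → #105 → #101 → #104 → #106 → Base = 64; combined 74.

Minimum combined distance: 74 miles.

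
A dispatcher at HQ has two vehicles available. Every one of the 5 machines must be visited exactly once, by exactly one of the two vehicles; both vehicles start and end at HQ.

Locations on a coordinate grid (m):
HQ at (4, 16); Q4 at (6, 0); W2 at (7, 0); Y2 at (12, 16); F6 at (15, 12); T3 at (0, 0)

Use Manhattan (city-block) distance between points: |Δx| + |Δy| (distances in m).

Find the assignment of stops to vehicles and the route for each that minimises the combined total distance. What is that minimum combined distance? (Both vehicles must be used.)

76 m — the smallest possible combined total.

Try each way of splitting the stops between the two vehicles (each non-empty) and, for each split, find the best tour for each vehicle:
  {Q4} + {W2, Y2, F6, T3}: 36 + 62 = 98
  {W2} + {Q4, Y2, F6, T3}: 38 + 62 = 100
  {Q4, W2} + {Y2, F6, T3}: 38 + 62 = 100
  {Y2} + {Q4, W2, F6, T3}: 16 + 62 = 78
  {Q4, Y2} + {W2, F6, T3}: 48 + 62 = 110
  {W2, Y2} + {Q4, F6, T3}: 48 + 62 = 110
  … (15 splits in total)
  {Y2, F6} + {Q4, W2, T3}: 30 + 46 = 76  ← best
Best: vehicle 1 HQ → Y2 → F6 → HQ = 30; vehicle 2 HQ → Q4 → W2 → T3 → HQ = 46; combined 76.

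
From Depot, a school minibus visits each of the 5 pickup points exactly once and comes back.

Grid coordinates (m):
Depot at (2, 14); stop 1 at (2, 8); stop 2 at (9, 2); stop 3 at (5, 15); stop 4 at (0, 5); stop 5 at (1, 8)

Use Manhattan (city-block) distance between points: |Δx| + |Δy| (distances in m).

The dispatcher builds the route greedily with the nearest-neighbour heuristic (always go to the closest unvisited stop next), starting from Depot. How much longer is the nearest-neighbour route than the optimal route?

Depot: stop 3=4, stop 1=6, stop 5=7, stop 4=11, stop 2=19 ⇒ stop 3
stop 3: stop 1=10, stop 5=11, stop 4=15, stop 2=17 ⇒ stop 1
stop 1: stop 5=1, stop 4=5, stop 2=13 ⇒ stop 5
stop 5: stop 4=4, stop 2=14 ⇒ stop 4
stop 4: stop 2=12 ⇒ stop 2
NN route Depot → stop 3 → stop 1 → stop 5 → stop 4 → stop 2 → Depot costs 50.
Optimal: Depot → stop 1 → stop 5 → stop 4 → stop 2 → stop 3 → Depot costs 44 (by enumerating all 60 distinct tours).
Excess = 50 − 44 = 6.

Excess over optimum: 6 m.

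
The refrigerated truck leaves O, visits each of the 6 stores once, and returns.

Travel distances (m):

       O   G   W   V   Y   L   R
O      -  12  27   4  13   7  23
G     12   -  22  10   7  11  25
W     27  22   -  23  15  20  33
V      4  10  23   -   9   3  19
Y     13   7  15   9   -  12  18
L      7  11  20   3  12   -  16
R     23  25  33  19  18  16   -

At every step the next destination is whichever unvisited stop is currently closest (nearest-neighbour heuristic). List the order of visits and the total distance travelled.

Nearest-neighbour total = 96 m; route O → V → L → G → Y → W → R → O.

From O: distances to unvisited — V=4, L=7, G=12, Y=13, R=23, W=27. Nearest is V (4).
From V: distances to unvisited — L=3, Y=9, G=10, R=19, W=23. Nearest is L (3).
From L: distances to unvisited — G=11, Y=12, R=16, W=20. Nearest is G (11).
From G: distances to unvisited — Y=7, W=22, R=25. Nearest is Y (7).
From Y: distances to unvisited — W=15, R=18. Nearest is W (15).
From W: distances to unvisited — R=33. Nearest is R (33).
Return R→O: 23.
Total = 4 + 3 + 11 + 7 + 15 + 33 + 23 = 96.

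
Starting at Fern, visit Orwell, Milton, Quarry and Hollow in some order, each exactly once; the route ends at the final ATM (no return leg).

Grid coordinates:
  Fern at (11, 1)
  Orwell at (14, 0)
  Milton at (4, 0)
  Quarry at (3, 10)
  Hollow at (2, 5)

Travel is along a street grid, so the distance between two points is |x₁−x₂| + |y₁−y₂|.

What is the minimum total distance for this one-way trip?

There are 4! = 24 possible orderings.
Fern - Orwell - Milton - Quarry - Hollow: 4+10+11+6 = 31
Fern - Orwell - Milton - Hollow - Quarry: 4+10+7+6 = 27
Fern - Orwell - Quarry - Milton - Hollow: 4+21+11+7 = 43
Fern - Orwell - Quarry - Hollow - Milton: 4+21+6+7 = 38
Fern - Orwell - Hollow - Milton - Quarry: 4+17+7+11 = 39
Fern - Orwell - Hollow - Quarry - Milton: 4+17+6+11 = 38
Fern - Milton - Orwell - Quarry - Hollow: 8+10+21+6 = 45
Fern - Milton - Orwell - Hollow - Quarry: 8+10+17+6 = 41
Fern - Milton - Quarry - Orwell - Hollow: 8+11+21+17 = 57
Fern - Milton - Quarry - Hollow - Orwell: 8+11+6+17 = 42
Fern - Milton - Hollow - Orwell - Quarry: 8+7+17+21 = 53
Fern - Milton - Hollow - Quarry - Orwell: 8+7+6+21 = 42
Fern - Quarry - Orwell - Milton - Hollow: 17+21+10+7 = 55
Fern - Quarry - Orwell - Hollow - Milton: 17+21+17+7 = 62
… (10 more)
The minimum is 27.
One shortest path: Fern → Orwell → Milton → Hollow → Quarry.

Minimum one-way distance = 27.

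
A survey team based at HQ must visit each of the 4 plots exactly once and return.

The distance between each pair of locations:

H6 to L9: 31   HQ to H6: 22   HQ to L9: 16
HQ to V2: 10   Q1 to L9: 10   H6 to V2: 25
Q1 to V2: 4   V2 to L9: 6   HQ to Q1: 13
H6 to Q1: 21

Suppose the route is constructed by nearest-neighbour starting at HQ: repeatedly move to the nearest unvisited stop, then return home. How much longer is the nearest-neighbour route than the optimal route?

HQ: V2=10, Q1=13, L9=16, H6=22 ⇒ V2
V2: Q1=4, L9=6, H6=25 ⇒ Q1
Q1: L9=10, H6=21 ⇒ L9
L9: H6=31 ⇒ H6
NN route HQ → V2 → Q1 → L9 → H6 → HQ costs 77.
Optimal: HQ → H6 → Q1 → V2 → L9 → HQ costs 69 (by enumerating all 12 distinct tours).
Excess = 77 − 69 = 8.

Excess over optimum: 8.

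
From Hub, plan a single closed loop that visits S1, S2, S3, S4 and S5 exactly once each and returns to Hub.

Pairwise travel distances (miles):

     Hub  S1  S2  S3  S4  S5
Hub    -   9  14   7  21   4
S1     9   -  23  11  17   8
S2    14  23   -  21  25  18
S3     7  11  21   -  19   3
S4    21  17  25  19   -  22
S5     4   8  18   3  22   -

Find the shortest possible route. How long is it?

There are 60 distinct closed tours to check (reversals are equivalent).
Hub-S1-S2-S3-S4-S5-Hub: 9+23+21+19+22+4 = 98
Hub-S1-S2-S3-S5-S4-Hub: 9+23+21+3+22+21 = 99
Hub-S1-S2-S4-S3-S5-Hub: 9+23+25+19+3+4 = 83
Hub-S1-S2-S4-S5-S3-Hub: 9+23+25+22+3+7 = 89
Hub-S1-S2-S5-S3-S4-Hub: 9+23+18+3+19+21 = 93
Hub-S1-S2-S5-S4-S3-Hub: 9+23+18+22+19+7 = 98
Hub-S1-S3-S2-S4-S5-Hub: 9+11+21+25+22+4 = 92
Hub-S1-S3-S2-S5-S4-Hub: 9+11+21+18+22+21 = 102
Hub-S1-S3-S4-S2-S5-Hub: 9+11+19+25+18+4 = 86
Hub-S1-S3-S4-S5-S2-Hub: 9+11+19+22+18+14 = 93
Hub-S1-S3-S5-S2-S4-Hub: 9+11+3+18+25+21 = 87
Hub-S1-S3-S5-S4-S2-Hub: 9+11+3+22+25+14 = 84
Hub-S1-S4-S2-S3-S5-Hub: 9+17+25+21+3+4 = 79
Hub-S1-S4-S2-S5-S3-Hub: 9+17+25+18+3+7 = 79
… (46 more)
Hub-S2-S4-S1-S3-S5-Hub: 14+25+17+11+3+4 = 74  ← best
The minimum is 74.
One optimal route: Hub → S2 → S4 → S1 → S3 → S5 → Hub (or its reverse).

Shortest round trip = 74 miles.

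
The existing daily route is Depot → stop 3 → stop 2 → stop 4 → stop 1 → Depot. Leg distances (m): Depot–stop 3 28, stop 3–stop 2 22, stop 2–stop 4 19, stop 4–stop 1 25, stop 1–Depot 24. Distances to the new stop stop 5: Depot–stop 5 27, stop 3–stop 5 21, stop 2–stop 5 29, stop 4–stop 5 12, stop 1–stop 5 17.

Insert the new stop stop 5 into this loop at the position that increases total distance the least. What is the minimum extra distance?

Adding 4 m by placing stop 5 on the stop 4–stop 1 leg.

Insertion cost between consecutive stops i–j is d(i,stop 5) + d(stop 5,j) − d(i,j):
  between Depot and stop 3: 27 + 21 − 28 = 20
  between stop 3 and stop 2: 21 + 29 − 22 = 28
  between stop 2 and stop 4: 29 + 12 − 19 = 22
  between stop 4 and stop 1: 12 + 17 − 25 = 4
  between stop 1 and Depot: 17 + 27 − 24 = 20
Cheapest insertion is between stop 4 and stop 1, adding 4.
New total = 118 + 4 = 122.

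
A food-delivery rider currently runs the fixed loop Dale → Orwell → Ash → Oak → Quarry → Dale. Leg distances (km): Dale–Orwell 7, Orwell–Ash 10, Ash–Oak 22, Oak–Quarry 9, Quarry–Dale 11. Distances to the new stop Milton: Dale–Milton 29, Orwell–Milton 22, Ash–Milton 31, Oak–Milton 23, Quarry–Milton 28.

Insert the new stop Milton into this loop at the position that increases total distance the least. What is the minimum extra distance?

Insertion cost between consecutive stops i–j is d(i,Milton) + d(Milton,j) − d(i,j):
  between Dale and Orwell: 29 + 22 − 7 = 44
  between Orwell and Ash: 22 + 31 − 10 = 43
  between Ash and Oak: 31 + 23 − 22 = 32
  between Oak and Quarry: 23 + 28 − 9 = 42
  between Quarry and Dale: 28 + 29 − 11 = 46
Cheapest insertion is between Ash and Oak, adding 32.
New total = 59 + 32 = 91.

Adding 32 km by placing Milton on the Ash–Oak leg.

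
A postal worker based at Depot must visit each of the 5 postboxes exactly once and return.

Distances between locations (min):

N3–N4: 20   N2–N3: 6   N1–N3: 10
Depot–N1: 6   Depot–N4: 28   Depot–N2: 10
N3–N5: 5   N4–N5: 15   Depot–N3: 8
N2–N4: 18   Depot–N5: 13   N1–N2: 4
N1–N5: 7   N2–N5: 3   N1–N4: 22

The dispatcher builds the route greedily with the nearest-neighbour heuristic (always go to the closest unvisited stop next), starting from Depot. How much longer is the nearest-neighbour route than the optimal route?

Excess over optimum: 10 min.

Depot: N1=6, N3=8, N2=10, N5=13, N4=28 ⇒ N1
N1: N2=4, N5=7, N3=10, N4=22 ⇒ N2
N2: N5=3, N3=6, N4=18 ⇒ N5
N5: N3=5, N4=15 ⇒ N3
N3: N4=20 ⇒ N4
NN route Depot → N1 → N2 → N5 → N3 → N4 → Depot costs 66.
Optimal: Depot → N1 → N2 → N4 → N5 → N3 → Depot costs 56 (by enumerating all 60 distinct tours).
Excess = 66 − 56 = 10.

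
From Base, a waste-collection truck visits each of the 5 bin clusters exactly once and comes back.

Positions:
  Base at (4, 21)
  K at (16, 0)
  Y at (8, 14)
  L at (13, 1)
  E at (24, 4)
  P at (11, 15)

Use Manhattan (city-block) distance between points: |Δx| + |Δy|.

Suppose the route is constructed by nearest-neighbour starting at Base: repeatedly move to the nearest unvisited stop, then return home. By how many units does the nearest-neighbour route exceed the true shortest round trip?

2 longer than the optimal tour.

Base: Y=11, P=13, L=29, K=33, E=37 ⇒ Y
Y: P=4, L=18, K=22, E=26 ⇒ P
P: L=16, K=20, E=24 ⇒ L
L: K=4, E=14 ⇒ K
K: E=12 ⇒ E
NN route Base → Y → P → L → K → E → Base costs 84.
Optimal: Base → Y → L → K → E → P → Base costs 82 (by enumerating all 60 distinct tours).
Excess = 84 − 82 = 2.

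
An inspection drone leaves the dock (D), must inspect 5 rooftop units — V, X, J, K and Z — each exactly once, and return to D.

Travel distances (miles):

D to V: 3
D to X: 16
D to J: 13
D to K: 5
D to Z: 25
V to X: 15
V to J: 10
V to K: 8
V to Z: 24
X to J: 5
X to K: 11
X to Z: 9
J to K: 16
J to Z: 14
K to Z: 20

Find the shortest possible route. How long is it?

Minimum total distance: 52 miles.

With 5 stops there are 5!/2 = 60 distinct round trips (a route and its reverse cost the same).
D→V→X→J→K→Z→D: 3+15+5+16+20+25 = 84
D→V→X→J→Z→K→D: 3+15+5+14+20+5 = 62
D→V→X→K→J→Z→D: 3+15+11+16+14+25 = 84
D→V→X→K→Z→J→D: 3+15+11+20+14+13 = 76
D→V→X→Z→J→K→D: 3+15+9+14+16+5 = 62
D→V→X→Z→K→J→D: 3+15+9+20+16+13 = 76
D→V→J→X→K→Z→D: 3+10+5+11+20+25 = 74
D→V→J→X→Z→K→D: 3+10+5+9+20+5 = 52
D→V→J→K→X→Z→D: 3+10+16+11+9+25 = 74
D→V→J→K→Z→X→D: 3+10+16+20+9+16 = 74
D→V→J→Z→X→K→D: 3+10+14+9+11+5 = 52
D→V→J→Z→K→X→D: 3+10+14+20+11+16 = 74
D→V→K→X→J→Z→D: 3+8+11+5+14+25 = 66
D→V→K→X→Z→J→D: 3+8+11+9+14+13 = 58
… (46 more)
The minimum is 52.
One optimal route: D → V → J → X → Z → K → D (or its reverse).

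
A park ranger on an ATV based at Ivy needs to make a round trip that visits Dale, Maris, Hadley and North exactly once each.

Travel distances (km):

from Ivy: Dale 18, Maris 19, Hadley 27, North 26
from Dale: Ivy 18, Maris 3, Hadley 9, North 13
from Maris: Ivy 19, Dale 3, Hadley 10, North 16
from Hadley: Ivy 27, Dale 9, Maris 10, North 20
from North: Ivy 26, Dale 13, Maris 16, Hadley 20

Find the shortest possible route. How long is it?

Shortest round trip = 77 km.

There are 12 distinct closed tours to check (reversals are equivalent).
Ivy → Dale → Maris → Hadley → North → Ivy: 18+3+10+20+26 = 77
Ivy → Dale → Maris → North → Hadley → Ivy: 18+3+16+20+27 = 84
Ivy → Dale → Hadley → Maris → North → Ivy: 18+9+10+16+26 = 79
Ivy → Dale → Hadley → North → Maris → Ivy: 18+9+20+16+19 = 82
Ivy → Dale → North → Maris → Hadley → Ivy: 18+13+16+10+27 = 84
Ivy → Dale → North → Hadley → Maris → Ivy: 18+13+20+10+19 = 80
Ivy → Maris → Dale → Hadley → North → Ivy: 19+3+9+20+26 = 77
Ivy → Maris → Dale → North → Hadley → Ivy: 19+3+13+20+27 = 82
Ivy → Maris → Hadley → Dale → North → Ivy: 19+10+9+13+26 = 77
Ivy → Maris → North → Dale → Hadley → Ivy: 19+16+13+9+27 = 84
Ivy → Hadley → Dale → Maris → North → Ivy: 27+9+3+16+26 = 81
Ivy → Hadley → Maris → Dale → North → Ivy: 27+10+3+13+26 = 79
The minimum is 77.
One optimal route: Ivy → Dale → Maris → Hadley → North → Ivy (or its reverse).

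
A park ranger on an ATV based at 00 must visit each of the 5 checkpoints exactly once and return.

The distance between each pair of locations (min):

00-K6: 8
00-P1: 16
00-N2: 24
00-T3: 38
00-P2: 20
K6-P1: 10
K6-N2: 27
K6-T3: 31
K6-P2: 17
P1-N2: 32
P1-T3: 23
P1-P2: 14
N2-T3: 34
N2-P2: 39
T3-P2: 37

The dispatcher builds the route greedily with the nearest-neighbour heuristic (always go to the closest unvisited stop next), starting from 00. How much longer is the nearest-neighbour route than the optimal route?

The nearest-neighbour route is 7 min longer than optimal.

From 00: K6=8, P1=16, P2=20, N2=24, T3=38 → choose K6 (8).
From K6: P1=10, P2=17, N2=27, T3=31 → choose P1 (10).
From P1: P2=14, T3=23, N2=32 → choose P2 (14).
From P2: T3=37, N2=39 → choose T3 (37).
From T3: N2=34 → choose N2 (34).
NN route 00 → K6 → P1 → P2 → T3 → N2 → 00 costs 127.
Optimal: 00 → K6 → P2 → P1 → T3 → N2 → 00 costs 120 (by enumerating all 60 distinct tours).
Excess = 127 − 120 = 7.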